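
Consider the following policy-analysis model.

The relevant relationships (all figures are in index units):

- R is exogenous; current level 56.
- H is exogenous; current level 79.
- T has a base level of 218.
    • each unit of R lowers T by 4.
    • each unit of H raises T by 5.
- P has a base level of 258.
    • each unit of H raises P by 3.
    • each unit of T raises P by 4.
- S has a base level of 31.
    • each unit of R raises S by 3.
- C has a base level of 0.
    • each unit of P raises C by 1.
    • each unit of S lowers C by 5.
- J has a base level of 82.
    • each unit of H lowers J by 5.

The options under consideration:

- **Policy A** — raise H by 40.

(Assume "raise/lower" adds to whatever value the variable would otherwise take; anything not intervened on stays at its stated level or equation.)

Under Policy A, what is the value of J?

-513

Policy A (H + 40):
  H = 79 + 40 = 119
  J = 82 − 5·119 = -513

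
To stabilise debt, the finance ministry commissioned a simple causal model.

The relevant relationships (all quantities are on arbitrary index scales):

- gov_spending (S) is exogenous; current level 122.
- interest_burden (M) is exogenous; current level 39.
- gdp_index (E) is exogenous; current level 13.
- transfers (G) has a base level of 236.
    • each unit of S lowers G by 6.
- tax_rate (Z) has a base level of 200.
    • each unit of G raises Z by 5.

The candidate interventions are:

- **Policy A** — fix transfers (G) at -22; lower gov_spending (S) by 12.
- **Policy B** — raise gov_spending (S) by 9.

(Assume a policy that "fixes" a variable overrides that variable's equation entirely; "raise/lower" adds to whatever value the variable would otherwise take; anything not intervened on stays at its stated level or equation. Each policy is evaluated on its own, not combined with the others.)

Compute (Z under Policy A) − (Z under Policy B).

Policy A (G := -22, S − 12):
  S = 122 − 12 = 110
  G = -22
  Z = 200 + 5·(-22) = 90
Policy B (S + 9):
  S = 122 + 9 = 131
  G = 236 − 6·131 = -550
  Z = 200 + 5·(-550) = -2550
Z: 90 − (-2550) = 2640

2640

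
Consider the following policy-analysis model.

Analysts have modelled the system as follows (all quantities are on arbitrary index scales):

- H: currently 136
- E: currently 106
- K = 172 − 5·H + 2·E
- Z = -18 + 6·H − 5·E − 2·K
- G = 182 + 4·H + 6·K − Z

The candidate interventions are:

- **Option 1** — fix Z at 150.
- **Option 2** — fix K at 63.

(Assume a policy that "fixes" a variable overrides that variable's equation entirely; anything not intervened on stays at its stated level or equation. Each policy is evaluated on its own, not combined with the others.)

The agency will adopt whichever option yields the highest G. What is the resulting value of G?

Option 1 (Z := 150):
  H = 136
  E = 106
  K = 172 − 5·136 + 2·106 = -296
  Z = 150
  G = 182 + 4·136 + 6·(-296) − 150 = -1200
Option 2 (K := 63):
  H = 136
  E = 106
  K = 63
  Z = -18 + 6·136 − 5·106 − 2·63 = 142
  G = 182 + 4·136 + 6·63 − 142 = 962
Comparing — Option 1: G=-1200, Option 2: G=962. Highest is 962 (Option 2).

962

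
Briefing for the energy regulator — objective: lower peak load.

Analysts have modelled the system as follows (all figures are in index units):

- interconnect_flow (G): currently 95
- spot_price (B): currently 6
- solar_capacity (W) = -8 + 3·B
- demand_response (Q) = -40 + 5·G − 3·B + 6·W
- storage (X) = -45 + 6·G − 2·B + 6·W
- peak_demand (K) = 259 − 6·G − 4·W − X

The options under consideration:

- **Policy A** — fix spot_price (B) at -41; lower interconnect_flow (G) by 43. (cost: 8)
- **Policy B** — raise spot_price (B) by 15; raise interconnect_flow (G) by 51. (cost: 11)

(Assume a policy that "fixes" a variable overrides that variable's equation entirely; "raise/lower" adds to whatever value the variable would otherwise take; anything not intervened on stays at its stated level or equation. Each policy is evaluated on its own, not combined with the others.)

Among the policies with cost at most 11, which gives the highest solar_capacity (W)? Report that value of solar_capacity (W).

Policy A (B := -41, G − 43):
  B = -41
  W = -8 + 3·(-41) = -131
Policy B (B + 15, G + 51):
  B = 6 + 15 = 21
  W = -8 + 3·21 = 55
Comparing — Policy A: W=-131, Policy B: W=55. Highest is 55 (Policy B).

55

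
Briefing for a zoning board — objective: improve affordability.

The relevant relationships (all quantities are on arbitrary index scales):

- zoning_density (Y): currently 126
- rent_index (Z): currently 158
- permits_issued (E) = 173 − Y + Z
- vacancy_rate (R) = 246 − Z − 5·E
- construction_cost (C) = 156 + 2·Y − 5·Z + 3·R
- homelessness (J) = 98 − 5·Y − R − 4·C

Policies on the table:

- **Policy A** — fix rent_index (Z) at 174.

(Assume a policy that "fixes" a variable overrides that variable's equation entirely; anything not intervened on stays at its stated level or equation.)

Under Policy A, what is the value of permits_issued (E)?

Policy A (Z := 174):
  Y = 126
  Z = 174
  E = 173 − 126 + 174 = 221

221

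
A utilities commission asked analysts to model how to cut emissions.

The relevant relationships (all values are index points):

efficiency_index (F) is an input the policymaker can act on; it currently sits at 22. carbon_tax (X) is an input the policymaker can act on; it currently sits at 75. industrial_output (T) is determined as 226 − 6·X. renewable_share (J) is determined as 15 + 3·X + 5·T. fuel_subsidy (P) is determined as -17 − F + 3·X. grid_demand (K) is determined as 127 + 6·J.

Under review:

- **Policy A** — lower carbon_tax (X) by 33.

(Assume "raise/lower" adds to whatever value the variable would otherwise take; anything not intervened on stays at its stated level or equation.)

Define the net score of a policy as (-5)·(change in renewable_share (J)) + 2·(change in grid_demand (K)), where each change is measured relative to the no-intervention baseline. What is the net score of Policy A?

6237

Baseline:
  X = 75
  T = 226 − 6·75 = -224
  J = 15 + 3·75 + 5·(-224) = -880
  K = 127 + 6·(-880) = -5153
Policy A (X − 33):
  X = 75 − 33 = 42
  T = 226 − 6·42 = -26
  J = 15 + 3·42 + 5·(-26) = 11
  K = 127 + 6·11 = 193
ΔJ = 11 − (-880) = 891; ΔK = 193 − (-5153) = 5346
Score = (-5)·891 + 2·5346 = 6237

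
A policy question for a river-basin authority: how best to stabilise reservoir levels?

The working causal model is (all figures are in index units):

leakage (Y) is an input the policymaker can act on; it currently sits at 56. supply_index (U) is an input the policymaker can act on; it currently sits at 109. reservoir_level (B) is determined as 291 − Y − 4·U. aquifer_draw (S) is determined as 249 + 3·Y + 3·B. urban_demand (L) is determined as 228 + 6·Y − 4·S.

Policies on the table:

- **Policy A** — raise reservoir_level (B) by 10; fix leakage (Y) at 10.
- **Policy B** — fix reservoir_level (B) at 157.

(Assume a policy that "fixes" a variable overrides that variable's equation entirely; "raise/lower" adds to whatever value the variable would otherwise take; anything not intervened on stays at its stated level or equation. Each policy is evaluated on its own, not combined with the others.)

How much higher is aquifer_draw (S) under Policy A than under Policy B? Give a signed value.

Policy A (B + 10, Y := 10):
  Y = 10
  U = 109
  B = 291 − 10 − 4·109 (+10 from intervention) = -145
  S = 249 + 3·10 + 3·(-145) = -156
Policy B (B := 157):
  Y = 56
  U = 109
  B = 157
  S = 249 + 3·56 + 3·157 = 888
S: -156 − 888 = -1044

-1044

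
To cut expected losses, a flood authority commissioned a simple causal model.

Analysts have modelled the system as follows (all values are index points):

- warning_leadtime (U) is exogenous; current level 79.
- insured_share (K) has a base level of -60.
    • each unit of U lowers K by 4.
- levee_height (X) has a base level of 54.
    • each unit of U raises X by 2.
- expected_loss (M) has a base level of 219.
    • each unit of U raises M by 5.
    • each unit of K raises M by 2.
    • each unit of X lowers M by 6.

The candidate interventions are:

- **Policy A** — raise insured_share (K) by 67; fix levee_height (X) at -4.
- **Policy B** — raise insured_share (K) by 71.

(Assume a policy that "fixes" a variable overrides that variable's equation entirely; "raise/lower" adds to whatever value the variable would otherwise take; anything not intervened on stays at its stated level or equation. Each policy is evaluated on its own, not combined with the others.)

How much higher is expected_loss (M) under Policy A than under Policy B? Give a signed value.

1288

Policy A (K + 67, X := -4):
  U = 79
  K = -60 − 4·79 (+67 from intervention) = -309
  X = -4
  M = 219 + 5·79 + 2·(-309) − 6·(-4) = 20
Policy B (K + 71):
  U = 79
  K = -60 − 4·79 (+71 from intervention) = -305
  X = 54 + 2·79 = 212
  M = 219 + 5·79 + 2·(-305) − 6·212 = -1268
M: 20 − (-1268) = 1288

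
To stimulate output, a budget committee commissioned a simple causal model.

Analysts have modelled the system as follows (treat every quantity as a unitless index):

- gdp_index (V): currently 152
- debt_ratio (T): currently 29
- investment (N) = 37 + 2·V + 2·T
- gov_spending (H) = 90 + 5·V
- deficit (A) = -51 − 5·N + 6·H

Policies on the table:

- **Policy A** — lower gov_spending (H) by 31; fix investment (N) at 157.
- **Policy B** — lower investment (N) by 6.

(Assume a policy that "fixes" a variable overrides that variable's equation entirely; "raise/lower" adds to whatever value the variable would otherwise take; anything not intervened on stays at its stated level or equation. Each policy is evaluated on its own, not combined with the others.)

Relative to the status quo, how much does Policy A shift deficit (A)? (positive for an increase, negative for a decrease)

1024

Baseline:
  V = 152
  T = 29
  N = 37 + 2·152 + 2·29 = 399
  H = 90 + 5·152 = 850
  A = -51 − 5·399 + 6·850 = 3054
Policy A (H − 31, N := 157):
  V = 152
  T = 29
  N = 157
  H = 90 + 5·152 (−31 from intervention) = 819
  A = -51 − 5·157 + 6·819 = 4078
Change in A: 4078 − 3054 = 1024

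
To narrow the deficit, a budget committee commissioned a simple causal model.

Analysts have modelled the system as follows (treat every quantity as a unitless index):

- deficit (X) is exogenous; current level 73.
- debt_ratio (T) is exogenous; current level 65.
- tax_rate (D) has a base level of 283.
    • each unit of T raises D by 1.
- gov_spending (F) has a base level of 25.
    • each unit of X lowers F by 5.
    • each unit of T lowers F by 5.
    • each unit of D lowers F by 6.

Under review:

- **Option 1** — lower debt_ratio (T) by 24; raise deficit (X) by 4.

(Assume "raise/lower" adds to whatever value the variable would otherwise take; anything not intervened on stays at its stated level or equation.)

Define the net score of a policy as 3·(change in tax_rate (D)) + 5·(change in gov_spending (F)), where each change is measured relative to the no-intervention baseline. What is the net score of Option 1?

1148

Baseline:
  X = 73
  T = 65
  D = 283 + 65 = 348
  F = 25 − 5·73 − 5·65 − 6·348 = -2753
Option 1 (T − 24, X + 4):
  X = 73 + 4 = 77
  T = 65 − 24 = 41
  D = 283 + 41 = 324
  F = 25 − 5·77 − 5·41 − 6·324 = -2509
ΔD = 324 − 348 = -24; ΔF = -2509 − (-2753) = 244
Score = 3·(-24) + 5·244 = 1148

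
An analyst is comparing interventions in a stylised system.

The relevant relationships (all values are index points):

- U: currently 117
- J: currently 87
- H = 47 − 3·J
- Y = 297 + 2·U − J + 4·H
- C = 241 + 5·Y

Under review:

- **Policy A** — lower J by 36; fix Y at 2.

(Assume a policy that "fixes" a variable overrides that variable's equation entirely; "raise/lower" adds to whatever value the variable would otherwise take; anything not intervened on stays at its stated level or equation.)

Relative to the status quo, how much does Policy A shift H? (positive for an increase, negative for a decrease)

108

Baseline:
  J = 87
  H = 47 − 3·87 = -214
Policy A (J − 36, Y := 2):
  J = 87 − 36 = 51
  H = 47 − 3·51 = -106
Change in H: -106 − (-214) = 108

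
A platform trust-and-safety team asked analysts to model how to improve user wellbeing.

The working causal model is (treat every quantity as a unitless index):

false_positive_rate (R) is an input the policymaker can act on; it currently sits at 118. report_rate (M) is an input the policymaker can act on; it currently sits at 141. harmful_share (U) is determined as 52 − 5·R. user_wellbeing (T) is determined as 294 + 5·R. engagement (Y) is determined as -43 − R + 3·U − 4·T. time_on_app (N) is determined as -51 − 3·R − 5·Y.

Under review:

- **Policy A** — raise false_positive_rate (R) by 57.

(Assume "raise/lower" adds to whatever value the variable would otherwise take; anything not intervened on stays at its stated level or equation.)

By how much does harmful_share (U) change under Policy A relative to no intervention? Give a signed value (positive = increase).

Baseline:
  R = 118
  U = 52 − 5·118 = -538
Policy A (R + 57):
  R = 118 + 57 = 175
  U = 52 − 5·175 = -823
Change in U: -823 − (-538) = -285

-285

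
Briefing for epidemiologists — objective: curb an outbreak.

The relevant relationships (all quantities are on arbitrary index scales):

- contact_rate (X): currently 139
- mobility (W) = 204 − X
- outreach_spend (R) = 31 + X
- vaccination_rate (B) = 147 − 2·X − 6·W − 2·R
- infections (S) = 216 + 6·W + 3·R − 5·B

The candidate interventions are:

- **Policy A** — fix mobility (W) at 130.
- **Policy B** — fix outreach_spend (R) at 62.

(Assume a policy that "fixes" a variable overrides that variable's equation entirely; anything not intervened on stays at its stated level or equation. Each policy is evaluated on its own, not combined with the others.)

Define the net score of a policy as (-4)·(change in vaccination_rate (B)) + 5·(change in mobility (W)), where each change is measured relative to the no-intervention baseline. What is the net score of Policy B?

-864

Baseline:
  X = 139
  W = 204 − 139 = 65
  R = 31 + 139 = 170
  B = 147 − 2·139 − 6·65 − 2·170 = -861
Policy B (R := 62):
  X = 139
  W = 204 − 139 = 65
  R = 62
  B = 147 − 2·139 − 6·65 − 2·62 = -645
ΔB = -645 − (-861) = 216; ΔW = 65 − 65 = 0
Score = (-4)·216 + 5·0 = -864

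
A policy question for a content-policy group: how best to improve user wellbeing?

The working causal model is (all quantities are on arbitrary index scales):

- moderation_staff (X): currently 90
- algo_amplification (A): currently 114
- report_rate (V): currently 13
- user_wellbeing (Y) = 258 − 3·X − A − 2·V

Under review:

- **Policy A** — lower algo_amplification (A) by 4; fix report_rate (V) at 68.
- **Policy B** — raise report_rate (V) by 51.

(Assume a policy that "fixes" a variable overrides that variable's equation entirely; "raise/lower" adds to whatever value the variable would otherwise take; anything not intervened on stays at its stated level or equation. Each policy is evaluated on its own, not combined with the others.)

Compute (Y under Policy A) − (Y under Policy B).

-4

Policy A (A − 4, V := 68):
  X = 90
  A = 114 − 4 = 110
  V = 68
  Y = 258 − 3·90 − 110 − 2·68 = -258
Policy B (V + 51):
  X = 90
  A = 114
  V = 13 + 51 = 64
  Y = 258 − 3·90 − 114 − 2·64 = -254
Y: -258 − (-254) = -4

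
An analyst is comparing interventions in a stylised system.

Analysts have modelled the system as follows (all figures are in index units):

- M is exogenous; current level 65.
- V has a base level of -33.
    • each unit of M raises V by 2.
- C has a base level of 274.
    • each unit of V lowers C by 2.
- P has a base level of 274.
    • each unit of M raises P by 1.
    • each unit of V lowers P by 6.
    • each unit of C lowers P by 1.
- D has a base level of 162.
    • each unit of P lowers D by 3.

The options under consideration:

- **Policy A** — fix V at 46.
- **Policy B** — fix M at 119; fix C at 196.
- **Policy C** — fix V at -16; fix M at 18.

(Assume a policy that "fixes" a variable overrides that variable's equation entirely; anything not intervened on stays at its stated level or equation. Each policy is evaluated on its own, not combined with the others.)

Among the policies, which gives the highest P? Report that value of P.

82

Policy A (V := 46):
  M = 65
  V = 46
  C = 274 − 2·46 = 182
  P = 274 + 65 − 6·46 − 182 = -119
Policy B (M := 119, C := 196):
  M = 119
  V = -33 + 2·119 = 205
  C = 196
  P = 274 + 119 − 6·205 − 196 = -1033
Policy C (V := -16, M := 18):
  M = 18
  V = -16
  C = 274 − 2·(-16) = 306
  P = 274 + 18 − 6·(-16) − 306 = 82
Comparing — Policy A: P=-119, Policy B: P=-1033, Policy C: P=82. Highest is 82 (Policy C).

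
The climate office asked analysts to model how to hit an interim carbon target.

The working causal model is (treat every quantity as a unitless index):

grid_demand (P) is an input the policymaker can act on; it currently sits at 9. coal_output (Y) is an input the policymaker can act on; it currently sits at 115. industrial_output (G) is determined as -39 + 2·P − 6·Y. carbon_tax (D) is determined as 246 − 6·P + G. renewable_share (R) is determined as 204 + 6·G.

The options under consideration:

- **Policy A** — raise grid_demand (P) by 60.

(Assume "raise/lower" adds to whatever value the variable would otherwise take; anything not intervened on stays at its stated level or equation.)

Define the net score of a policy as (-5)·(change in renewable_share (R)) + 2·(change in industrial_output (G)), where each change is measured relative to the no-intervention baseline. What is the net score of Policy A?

Baseline:
  P = 9
  Y = 115
  G = -39 + 2·9 − 6·115 = -711
  R = 204 + 6·(-711) = -4062
Policy A (P + 60):
  P = 9 + 60 = 69
  Y = 115
  G = -39 + 2·69 − 6·115 = -591
  R = 204 + 6·(-591) = -3342
ΔR = -3342 − (-4062) = 720; ΔG = -591 − (-711) = 120
Score = (-5)·720 + 2·120 = -3360

-3360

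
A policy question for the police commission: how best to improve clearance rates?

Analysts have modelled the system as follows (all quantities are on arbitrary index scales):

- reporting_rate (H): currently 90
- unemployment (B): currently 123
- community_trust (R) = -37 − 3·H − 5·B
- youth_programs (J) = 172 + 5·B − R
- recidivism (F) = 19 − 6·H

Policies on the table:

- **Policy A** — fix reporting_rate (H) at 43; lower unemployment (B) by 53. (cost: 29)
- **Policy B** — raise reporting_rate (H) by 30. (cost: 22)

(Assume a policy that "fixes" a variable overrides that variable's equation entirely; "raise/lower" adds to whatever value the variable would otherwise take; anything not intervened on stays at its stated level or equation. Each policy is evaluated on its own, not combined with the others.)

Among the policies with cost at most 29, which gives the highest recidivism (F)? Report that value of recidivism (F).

Policy A (H := 43, B − 53):
  H = 43
  F = 19 − 6·43 = -239
Policy B (H + 30):
  H = 90 + 30 = 120
  F = 19 − 6·120 = -701
Comparing — Policy A: F=-239, Policy B: F=-701. Highest is -239 (Policy A).

-239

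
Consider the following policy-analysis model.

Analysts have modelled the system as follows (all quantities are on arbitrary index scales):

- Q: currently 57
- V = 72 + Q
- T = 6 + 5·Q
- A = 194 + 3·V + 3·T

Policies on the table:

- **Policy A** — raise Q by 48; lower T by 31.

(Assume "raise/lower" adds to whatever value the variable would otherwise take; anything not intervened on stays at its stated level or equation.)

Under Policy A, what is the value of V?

Policy A (Q + 48, T − 31):
  Q = 57 + 48 = 105
  V = 72 + 105 = 177

177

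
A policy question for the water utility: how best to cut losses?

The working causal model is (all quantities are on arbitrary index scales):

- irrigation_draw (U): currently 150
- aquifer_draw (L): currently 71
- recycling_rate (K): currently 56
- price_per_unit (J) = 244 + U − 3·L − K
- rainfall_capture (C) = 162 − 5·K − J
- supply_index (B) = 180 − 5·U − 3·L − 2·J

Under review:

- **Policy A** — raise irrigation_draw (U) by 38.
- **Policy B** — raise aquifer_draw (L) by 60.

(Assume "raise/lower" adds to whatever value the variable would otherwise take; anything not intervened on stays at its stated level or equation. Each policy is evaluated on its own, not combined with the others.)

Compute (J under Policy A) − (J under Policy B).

Policy A (U + 38):
  U = 150 + 38 = 188
  L = 71
  K = 56
  J = 244 + 188 − 3·71 − 56 = 163
Policy B (L + 60):
  U = 150
  L = 71 + 60 = 131
  K = 56
  J = 244 + 150 − 3·131 − 56 = -55
J: 163 − (-55) = 218

218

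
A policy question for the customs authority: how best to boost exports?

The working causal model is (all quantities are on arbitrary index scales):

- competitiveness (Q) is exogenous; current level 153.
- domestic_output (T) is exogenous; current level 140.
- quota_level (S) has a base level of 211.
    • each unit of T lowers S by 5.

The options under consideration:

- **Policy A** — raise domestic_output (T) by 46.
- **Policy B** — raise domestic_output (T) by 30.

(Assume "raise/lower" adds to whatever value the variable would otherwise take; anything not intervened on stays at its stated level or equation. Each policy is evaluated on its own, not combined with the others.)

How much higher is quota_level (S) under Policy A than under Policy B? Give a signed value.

-80

Policy A (T + 46):
  T = 140 + 46 = 186
  S = 211 − 5·186 = -719
Policy B (T + 30):
  T = 140 + 30 = 170
  S = 211 − 5·170 = -639
S: -719 − (-639) = -80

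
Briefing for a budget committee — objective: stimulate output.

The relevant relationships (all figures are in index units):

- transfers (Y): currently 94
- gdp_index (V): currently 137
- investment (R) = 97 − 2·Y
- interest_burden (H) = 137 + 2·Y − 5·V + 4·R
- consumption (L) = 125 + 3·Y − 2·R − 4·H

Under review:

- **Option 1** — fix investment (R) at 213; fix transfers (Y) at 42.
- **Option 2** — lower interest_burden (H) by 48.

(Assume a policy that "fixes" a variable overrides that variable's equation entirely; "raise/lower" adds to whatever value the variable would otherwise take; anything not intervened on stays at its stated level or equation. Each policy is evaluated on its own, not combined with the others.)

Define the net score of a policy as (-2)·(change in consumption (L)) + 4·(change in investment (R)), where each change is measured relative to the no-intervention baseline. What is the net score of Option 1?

11640

Baseline:
  Y = 94
  V = 137
  R = 97 − 2·94 = -91
  H = 137 + 2·94 − 5·137 + 4·(-91) = -724
  L = 125 + 3·94 − 2·(-91) − 4·(-724) = 3485
Option 1 (R := 213, Y := 42):
  Y = 42
  V = 137
  R = 213
  H = 137 + 2·42 − 5·137 + 4·213 = 388
  L = 125 + 3·42 − 2·213 − 4·388 = -1727
ΔL = -1727 − 3485 = -5212; ΔR = 213 − (-91) = 304
Score = (-2)·(-5212) + 4·304 = 11640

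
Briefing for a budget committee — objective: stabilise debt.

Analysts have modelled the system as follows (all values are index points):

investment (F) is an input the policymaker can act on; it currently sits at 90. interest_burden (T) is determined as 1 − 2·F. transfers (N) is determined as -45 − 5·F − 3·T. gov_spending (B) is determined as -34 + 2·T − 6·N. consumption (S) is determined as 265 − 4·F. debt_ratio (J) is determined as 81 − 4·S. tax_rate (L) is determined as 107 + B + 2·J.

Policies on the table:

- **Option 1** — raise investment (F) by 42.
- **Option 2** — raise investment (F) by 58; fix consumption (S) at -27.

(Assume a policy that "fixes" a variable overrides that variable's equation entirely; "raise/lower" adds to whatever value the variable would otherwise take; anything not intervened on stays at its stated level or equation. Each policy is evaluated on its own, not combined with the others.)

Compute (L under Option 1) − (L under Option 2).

2048

Option 1 (F + 42):
  F = 90 + 42 = 132
  T = 1 − 2·132 = -263
  N = -45 − 5·132 − 3·(-263) = 84
  B = -34 + 2·(-263) − 6·84 = -1064
  S = 265 − 4·132 = -263
  J = 81 − 4·(-263) = 1133
  L = 107 + (-1064) + 2·1133 = 1309
Option 2 (F + 58, S := -27):
  F = 90 + 58 = 148
  T = 1 − 2·148 = -295
  N = -45 − 5·148 − 3·(-295) = 100
  B = -34 + 2·(-295) − 6·100 = -1224
  S = -27
  J = 81 − 4·(-27) = 189
  L = 107 + (-1224) + 2·189 = -739
L: 1309 − (-739) = 2048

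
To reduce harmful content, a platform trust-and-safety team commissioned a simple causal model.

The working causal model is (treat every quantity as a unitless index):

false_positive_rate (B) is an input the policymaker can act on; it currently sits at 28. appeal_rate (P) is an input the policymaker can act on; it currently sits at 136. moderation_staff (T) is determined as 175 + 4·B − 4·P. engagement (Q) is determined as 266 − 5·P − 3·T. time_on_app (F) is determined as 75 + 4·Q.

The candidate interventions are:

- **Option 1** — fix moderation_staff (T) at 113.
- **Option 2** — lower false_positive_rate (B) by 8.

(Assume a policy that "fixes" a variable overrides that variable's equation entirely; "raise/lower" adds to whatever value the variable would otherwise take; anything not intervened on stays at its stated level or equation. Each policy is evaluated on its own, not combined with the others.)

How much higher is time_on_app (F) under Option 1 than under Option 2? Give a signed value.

-4824

Option 1 (T := 113):
  B = 28
  P = 136
  T = 113
  Q = 266 − 5·136 − 3·113 = -753
  F = 75 + 4·(-753) = -2937
Option 2 (B − 8):
  B = 28 − 8 = 20
  P = 136
  T = 175 + 4·20 − 4·136 = -289
  Q = 266 − 5·136 − 3·(-289) = 453
  F = 75 + 4·453 = 1887
F: -2937 − 1887 = -4824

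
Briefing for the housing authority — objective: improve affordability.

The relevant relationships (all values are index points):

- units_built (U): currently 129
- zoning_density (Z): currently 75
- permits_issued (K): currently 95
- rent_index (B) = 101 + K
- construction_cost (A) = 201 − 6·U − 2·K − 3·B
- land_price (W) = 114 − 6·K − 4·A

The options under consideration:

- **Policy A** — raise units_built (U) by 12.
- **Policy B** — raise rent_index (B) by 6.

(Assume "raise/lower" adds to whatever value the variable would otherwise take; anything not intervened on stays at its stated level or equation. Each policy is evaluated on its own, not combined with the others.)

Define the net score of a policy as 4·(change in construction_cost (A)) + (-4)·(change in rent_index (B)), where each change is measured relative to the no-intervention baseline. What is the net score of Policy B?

-96

Baseline:
  U = 129
  K = 95
  B = 101 + 95 = 196
  A = 201 − 6·129 − 2·95 − 3·196 = -1351
Policy B (B + 6):
  U = 129
  K = 95
  B = 101 + 95 (+6 from intervention) = 202
  A = 201 − 6·129 − 2·95 − 3·202 = -1369
ΔA = -1369 − (-1351) = -18; ΔB = 202 − 196 = 6
Score = 4·(-18) + (-4)·6 = -96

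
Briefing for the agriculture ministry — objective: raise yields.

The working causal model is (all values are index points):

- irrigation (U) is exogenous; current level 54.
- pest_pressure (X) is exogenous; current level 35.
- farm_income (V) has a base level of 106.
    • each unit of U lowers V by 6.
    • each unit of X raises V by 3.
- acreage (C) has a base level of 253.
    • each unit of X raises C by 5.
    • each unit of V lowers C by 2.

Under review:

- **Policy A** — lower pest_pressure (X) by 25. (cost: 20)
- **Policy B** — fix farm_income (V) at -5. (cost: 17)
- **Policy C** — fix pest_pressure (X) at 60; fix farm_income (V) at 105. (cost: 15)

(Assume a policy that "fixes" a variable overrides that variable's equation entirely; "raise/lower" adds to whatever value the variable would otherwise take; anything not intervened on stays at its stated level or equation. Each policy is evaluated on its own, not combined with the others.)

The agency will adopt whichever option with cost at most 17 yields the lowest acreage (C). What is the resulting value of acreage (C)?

Policy B (V := -5):
  U = 54
  X = 35
  V = -5
  C = 253 + 5·35 − 2·(-5) = 438
Policy C (X := 60, V := 105):
  U = 54
  X = 60
  V = 105
  C = 253 + 5·60 − 2·105 = 343
Comparing — Policy B: C=438, Policy C: C=343. Lowest is 343 (Policy C).

343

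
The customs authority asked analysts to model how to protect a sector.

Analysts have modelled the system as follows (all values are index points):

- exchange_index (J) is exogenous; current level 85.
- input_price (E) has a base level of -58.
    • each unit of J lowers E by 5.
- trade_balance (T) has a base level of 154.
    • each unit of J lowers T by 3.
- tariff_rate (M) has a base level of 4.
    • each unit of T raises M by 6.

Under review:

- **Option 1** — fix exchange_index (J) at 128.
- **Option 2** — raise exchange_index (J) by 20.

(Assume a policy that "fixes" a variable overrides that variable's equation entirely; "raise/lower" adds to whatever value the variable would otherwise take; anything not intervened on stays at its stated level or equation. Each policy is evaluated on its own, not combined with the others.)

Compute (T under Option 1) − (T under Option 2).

-69

Option 1 (J := 128):
  J = 128
  T = 154 − 3·128 = -230
Option 2 (J + 20):
  J = 85 + 20 = 105
  T = 154 − 3·105 = -161
T: -230 − (-161) = -69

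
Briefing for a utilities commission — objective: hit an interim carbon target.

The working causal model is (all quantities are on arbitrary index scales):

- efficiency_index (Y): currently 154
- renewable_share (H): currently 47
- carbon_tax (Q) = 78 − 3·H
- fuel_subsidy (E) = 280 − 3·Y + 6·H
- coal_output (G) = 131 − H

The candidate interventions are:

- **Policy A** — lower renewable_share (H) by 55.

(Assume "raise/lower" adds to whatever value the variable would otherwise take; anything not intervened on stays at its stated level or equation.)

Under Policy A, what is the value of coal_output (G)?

Policy A (H − 55):
  H = 47 − 55 = -8
  G = 131 − (-8) = 139

139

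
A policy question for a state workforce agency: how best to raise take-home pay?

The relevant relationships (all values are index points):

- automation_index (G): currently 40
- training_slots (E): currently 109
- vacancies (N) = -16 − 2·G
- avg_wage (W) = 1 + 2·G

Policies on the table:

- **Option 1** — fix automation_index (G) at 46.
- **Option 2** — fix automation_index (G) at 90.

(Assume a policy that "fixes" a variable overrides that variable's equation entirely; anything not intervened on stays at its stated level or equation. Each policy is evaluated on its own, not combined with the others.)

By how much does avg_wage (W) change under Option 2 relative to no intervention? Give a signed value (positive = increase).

Baseline:
  G = 40
  W = 1 + 2·40 = 81
Option 2 (G := 90):
  G = 90
  W = 1 + 2·90 = 181
Change in W: 181 − 81 = 100

100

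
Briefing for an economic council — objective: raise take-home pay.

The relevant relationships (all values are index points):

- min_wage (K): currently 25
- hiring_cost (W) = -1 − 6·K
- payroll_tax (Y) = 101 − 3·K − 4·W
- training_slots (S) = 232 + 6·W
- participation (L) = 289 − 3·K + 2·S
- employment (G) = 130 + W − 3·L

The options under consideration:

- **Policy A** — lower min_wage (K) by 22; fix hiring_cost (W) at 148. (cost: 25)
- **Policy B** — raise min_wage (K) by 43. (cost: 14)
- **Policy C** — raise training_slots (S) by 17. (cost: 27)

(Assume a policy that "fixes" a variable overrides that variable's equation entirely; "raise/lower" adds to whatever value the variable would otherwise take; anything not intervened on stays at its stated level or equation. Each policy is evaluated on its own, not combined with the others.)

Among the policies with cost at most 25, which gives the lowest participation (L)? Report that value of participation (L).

-4359

Policy A (K − 22, W := 148):
  K = 25 − 22 = 3
  W = 148
  S = 232 + 6·148 = 1120
  L = 289 − 3·3 + 2·1120 = 2520
Policy B (K + 43):
  K = 25 + 43 = 68
  W = -1 − 6·68 = -409
  S = 232 + 6·(-409) = -2222
  L = 289 − 3·68 + 2·(-2222) = -4359
Comparing — Policy A: L=2520, Policy B: L=-4359. Lowest is -4359 (Policy B).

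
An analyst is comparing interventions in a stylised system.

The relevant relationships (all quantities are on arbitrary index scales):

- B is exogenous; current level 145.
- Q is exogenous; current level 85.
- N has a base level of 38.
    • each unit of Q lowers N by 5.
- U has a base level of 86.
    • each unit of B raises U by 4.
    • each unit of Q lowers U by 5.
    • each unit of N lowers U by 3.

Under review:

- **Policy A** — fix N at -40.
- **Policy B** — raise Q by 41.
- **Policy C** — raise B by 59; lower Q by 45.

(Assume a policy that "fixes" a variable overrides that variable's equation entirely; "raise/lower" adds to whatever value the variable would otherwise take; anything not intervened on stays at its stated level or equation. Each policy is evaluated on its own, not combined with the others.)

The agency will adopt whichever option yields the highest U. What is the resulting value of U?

Policy A (N := -40):
  B = 145
  Q = 85
  N = -40
  U = 86 + 4·145 − 5·85 − 3·(-40) = 361
Policy B (Q + 41):
  B = 145
  Q = 85 + 41 = 126
  N = 38 − 5·126 = -592
  U = 86 + 4·145 − 5·126 − 3·(-592) = 1812
Policy C (B + 59, Q − 45):
  B = 145 + 59 = 204
  Q = 85 − 45 = 40
  N = 38 − 5·40 = -162
  U = 86 + 4·204 − 5·40 − 3·(-162) = 1188
Comparing — Policy A: U=361, Policy B: U=1812, Policy C: U=1188. Highest is 1812 (Policy B).

1812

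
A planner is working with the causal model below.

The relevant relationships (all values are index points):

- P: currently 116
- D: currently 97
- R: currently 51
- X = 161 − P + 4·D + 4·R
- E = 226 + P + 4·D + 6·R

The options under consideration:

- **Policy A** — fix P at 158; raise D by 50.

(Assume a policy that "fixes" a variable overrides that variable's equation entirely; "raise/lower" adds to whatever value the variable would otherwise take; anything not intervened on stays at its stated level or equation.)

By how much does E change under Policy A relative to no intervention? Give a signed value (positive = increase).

Baseline:
  P = 116
  D = 97
  R = 51
  E = 226 + 116 + 4·97 + 6·51 = 1036
Policy A (P := 158, D + 50):
  P = 158
  D = 97 + 50 = 147
  R = 51
  E = 226 + 158 + 4·147 + 6·51 = 1278
Change in E: 1278 − 1036 = 242

242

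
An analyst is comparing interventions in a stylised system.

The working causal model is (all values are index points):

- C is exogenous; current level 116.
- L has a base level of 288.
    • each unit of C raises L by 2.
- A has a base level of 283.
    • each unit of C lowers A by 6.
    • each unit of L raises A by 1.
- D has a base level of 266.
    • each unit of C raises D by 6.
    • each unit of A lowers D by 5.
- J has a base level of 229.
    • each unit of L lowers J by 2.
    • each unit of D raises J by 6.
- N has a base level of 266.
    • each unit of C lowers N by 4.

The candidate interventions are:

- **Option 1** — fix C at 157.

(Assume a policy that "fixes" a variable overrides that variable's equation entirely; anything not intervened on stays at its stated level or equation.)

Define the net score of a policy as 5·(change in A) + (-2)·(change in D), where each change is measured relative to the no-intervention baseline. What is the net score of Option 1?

-2952

Baseline:
  C = 116
  L = 288 + 2·116 = 520
  A = 283 − 6·116 + 520 = 107
  D = 266 + 6·116 − 5·107 = 427
Option 1 (C := 157):
  C = 157
  L = 288 + 2·157 = 602
  A = 283 − 6·157 + 602 = -57
  D = 266 + 6·157 − 5·(-57) = 1493
ΔA = -57 − 107 = -164; ΔD = 1493 − 427 = 1066
Score = 5·(-164) + (-2)·1066 = -2952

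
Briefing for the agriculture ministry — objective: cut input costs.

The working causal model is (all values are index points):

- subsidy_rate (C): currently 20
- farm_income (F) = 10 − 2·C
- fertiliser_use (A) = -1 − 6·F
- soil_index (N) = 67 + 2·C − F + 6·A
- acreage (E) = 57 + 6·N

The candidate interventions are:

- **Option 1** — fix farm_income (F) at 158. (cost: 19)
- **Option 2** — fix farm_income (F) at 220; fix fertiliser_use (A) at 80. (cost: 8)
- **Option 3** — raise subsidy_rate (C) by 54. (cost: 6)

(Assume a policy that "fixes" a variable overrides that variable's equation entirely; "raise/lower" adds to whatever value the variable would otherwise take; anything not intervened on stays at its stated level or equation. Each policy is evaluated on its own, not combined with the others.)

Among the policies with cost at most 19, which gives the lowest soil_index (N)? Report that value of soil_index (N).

Option 1 (F := 158):
  C = 20
  F = 158
  A = -1 − 6·158 = -949
  N = 67 + 2·20 − 158 + 6·(-949) = -5745
Option 2 (F := 220, A := 80):
  C = 20
  F = 220
  A = 80
  N = 67 + 2·20 − 220 + 6·80 = 367
Option 3 (C + 54):
  C = 20 + 54 = 74
  F = 10 − 2·74 = -138
  A = -1 − 6·(-138) = 827
  N = 67 + 2·74 − (-138) + 6·827 = 5315
Comparing — Option 1: N=-5745, Option 2: N=367, Option 3: N=5315. Lowest is -5745 (Option 1).

-5745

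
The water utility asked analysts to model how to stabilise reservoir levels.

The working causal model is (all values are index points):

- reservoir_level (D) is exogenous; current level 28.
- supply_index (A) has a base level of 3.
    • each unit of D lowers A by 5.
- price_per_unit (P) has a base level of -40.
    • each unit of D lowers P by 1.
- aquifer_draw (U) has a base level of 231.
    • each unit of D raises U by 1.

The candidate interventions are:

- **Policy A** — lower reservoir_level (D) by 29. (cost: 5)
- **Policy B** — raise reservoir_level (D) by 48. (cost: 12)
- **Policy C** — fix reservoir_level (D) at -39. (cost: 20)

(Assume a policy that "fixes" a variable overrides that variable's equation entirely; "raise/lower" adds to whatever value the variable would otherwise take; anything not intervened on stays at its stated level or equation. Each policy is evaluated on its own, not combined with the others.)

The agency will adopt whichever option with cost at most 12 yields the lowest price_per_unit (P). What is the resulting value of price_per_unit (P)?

Policy A (D − 29):
  D = 28 − 29 = -1
  P = -40 − (-1) = -39
Policy B (D + 48):
  D = 28 + 48 = 76
  P = -40 − 76 = -116
Comparing — Policy A: P=-39, Policy B: P=-116. Lowest is -116 (Policy B).

-116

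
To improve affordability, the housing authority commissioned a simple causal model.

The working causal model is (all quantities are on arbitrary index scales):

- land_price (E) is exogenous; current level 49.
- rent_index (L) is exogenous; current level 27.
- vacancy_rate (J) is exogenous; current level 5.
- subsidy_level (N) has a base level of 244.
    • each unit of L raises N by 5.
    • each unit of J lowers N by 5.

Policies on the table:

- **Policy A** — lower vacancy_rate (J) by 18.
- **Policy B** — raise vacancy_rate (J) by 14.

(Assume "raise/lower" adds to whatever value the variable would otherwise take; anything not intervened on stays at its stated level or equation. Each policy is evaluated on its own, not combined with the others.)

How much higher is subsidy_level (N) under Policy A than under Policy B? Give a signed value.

160

Policy A (J − 18):
  L = 27
  J = 5 − 18 = -13
  N = 244 + 5·27 − 5·(-13) = 444
Policy B (J + 14):
  L = 27
  J = 5 + 14 = 19
  N = 244 + 5·27 − 5·19 = 284
N: 444 − 284 = 160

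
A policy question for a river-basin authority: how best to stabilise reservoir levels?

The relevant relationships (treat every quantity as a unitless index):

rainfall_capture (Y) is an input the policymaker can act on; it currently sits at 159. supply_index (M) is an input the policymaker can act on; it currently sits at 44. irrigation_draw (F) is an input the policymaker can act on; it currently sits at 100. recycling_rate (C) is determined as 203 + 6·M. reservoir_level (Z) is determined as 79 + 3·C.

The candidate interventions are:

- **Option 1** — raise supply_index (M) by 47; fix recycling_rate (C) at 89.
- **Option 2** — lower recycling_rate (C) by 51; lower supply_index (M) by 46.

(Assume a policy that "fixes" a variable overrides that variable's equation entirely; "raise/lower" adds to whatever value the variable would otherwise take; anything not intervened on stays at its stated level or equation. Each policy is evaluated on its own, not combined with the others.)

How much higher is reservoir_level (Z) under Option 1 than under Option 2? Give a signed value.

Option 1 (M + 47, C := 89):
  M = 44 + 47 = 91
  C = 89
  Z = 79 + 3·89 = 346
Option 2 (C − 51, M − 46):
  M = 44 − 46 = -2
  C = 203 + 6·(-2) (−51 from intervention) = 140
  Z = 79 + 3·140 = 499
Z: 346 − 499 = -153

-153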